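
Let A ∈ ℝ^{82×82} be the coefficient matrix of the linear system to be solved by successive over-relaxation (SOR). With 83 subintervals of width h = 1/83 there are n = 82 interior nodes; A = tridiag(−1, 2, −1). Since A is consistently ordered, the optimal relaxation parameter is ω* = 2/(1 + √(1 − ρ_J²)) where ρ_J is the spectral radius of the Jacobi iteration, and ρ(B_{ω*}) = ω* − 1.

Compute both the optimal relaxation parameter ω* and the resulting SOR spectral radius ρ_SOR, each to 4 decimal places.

n=82: λ(B_J) = 1 − λ(A)/2 = cos(kπ/83); k=1 gives ρ_J = 0.9993.
√(1−ρ_J²) simplifies to sin(π/83) = 0.03784.
Then 2/(1+√(1−ρ_J²)) = 2/(1+0.03784); ω* = 2/1.03784 = 1.9271.
ρ_SOR = ω* − 1 ≈ 0.9271.

ω* = 1.9271, ρ_SOR = 0.9271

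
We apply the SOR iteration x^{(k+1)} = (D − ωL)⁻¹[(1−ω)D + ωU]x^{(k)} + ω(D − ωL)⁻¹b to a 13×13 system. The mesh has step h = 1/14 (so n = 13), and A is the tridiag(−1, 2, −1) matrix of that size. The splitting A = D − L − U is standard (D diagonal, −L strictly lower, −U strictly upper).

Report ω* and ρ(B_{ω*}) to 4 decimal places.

ρ_J = max_k |cos(kπ/14)| = cos(π/14) = 0.9749
root = sin(π/14) = 0.22252  (since 1−cos² = sin²).
Young: ω* = 2/(1+√(1−ρ_J²)) = 2/(1+0.22252) = 2/1.22252 = 1.6360.
ρ_SOR = ω* − 1 ≈ 0.6360.

ω* = 1.6360, ρ_SOR = 0.6360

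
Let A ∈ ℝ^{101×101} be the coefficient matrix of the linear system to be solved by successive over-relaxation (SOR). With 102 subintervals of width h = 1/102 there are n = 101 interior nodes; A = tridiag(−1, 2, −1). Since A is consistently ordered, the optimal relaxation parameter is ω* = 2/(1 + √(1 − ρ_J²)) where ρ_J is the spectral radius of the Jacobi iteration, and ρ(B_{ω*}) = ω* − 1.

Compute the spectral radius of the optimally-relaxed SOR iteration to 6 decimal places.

[ρ_J] n=101: ρ(B_J) = cos(π/(n+1)) = cos(π/102) = 0.999526.
√(1−ρ_J²) = |sin(π/102)| = 0.0307951
Then 2/(1+√(1−ρ_J²)) = 2/(1+0.0307951); ω* = 2/1.0307951 = 1.940250.
ρ_SOR = ω* − 1 = 1.940250 − 1 = 0.940250.

ρ_SOR = 0.940250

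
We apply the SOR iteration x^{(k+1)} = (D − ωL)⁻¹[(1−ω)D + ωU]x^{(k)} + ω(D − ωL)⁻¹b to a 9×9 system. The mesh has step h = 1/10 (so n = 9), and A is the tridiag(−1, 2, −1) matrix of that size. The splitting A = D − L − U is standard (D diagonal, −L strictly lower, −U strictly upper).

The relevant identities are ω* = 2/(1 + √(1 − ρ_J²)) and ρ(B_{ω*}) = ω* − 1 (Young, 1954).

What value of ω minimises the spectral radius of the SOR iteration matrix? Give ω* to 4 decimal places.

B_J for the 9×9 system has eigenvalues cos(kπ/10); ρ_J = cos(π/10) = 0.9511.
√(1 − cos²(π/10)) = sin(π/10) ≈ 0.30902.
ω* = 2/(1+0.30902) = 1.5279
Hence ρ(B_{ω*}) = 1.5279 − 1 = 0.5279.

ω* = 1.5279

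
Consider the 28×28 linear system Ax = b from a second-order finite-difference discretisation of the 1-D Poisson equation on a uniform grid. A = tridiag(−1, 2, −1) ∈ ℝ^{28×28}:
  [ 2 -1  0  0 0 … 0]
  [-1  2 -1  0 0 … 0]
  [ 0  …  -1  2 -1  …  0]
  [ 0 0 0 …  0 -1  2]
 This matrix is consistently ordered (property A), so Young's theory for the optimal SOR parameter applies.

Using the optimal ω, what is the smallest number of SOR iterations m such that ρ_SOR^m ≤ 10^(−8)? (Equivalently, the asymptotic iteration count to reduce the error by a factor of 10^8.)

m = 85

With n=28, ρ(Jacobi) = cos(π/29) = 0.9941380.
root = sin(π/29) = 0.1081190  (since 1−cos² = sin²).
Then 2/(1+√(1−ρ_J²)) = 2/(1+0.1081190); ω* = 2/1.1081190 = 1.8048603.
At ω = 1.8048603 every |λ(B_ω)| = ω−1, so ρ_SOR = 0.8048603.
8·ln10 = 18.4207; −ln(0.8048603) = 0.217087; m = ⌈18.4207/0.217087⌉ = ⌈84.854⌉ = 85.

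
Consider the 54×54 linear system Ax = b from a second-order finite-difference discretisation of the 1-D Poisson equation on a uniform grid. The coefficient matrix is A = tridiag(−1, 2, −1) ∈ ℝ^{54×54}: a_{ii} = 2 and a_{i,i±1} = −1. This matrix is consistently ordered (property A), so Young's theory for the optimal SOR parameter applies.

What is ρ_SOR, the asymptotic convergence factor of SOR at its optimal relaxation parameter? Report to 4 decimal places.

ρ_SOR = 0.8920

ρ_J = max_k |cos(kπ/55)| = cos(π/55) = 0.9984
1 − cos²(π/55) = sin²(π/55) ⇒ √(1−ρ_J²) = sin(π/55) = 0.05709.
ω* = 2/(1 + 0.05709) = 2/1.05709 = 1.8920.
[ρ_SOR] ω* − 1 = 0.8920.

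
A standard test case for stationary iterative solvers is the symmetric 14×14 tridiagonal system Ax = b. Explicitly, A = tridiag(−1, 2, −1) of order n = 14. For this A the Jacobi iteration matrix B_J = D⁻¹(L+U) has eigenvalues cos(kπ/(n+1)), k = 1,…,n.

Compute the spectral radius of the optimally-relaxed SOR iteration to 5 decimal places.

n=14: λ(B_J) = 1 − λ(A)/2 = cos(kπ/15); k=1 gives ρ_J = 0.97815.
1 − cos²(π/15) = sin²(π/15) ⇒ √(1−ρ_J²) = sin(π/15) = 0.207912.
[ω*] 2 ÷ (1 + 0.207912) = 2 ÷ 1.207912 = 1.65575.
ρ_SOR = ω* − 1 = 1.65575 − 1 = 0.65575.

ρ_SOR = 0.65575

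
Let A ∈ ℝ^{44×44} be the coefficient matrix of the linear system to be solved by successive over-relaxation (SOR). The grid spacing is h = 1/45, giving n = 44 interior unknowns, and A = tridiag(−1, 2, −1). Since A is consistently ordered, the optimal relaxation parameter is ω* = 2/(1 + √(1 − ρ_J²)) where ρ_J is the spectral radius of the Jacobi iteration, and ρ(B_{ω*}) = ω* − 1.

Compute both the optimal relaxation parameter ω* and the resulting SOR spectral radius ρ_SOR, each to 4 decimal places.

B_J for the 44×44 system has eigenvalues cos(kπ/45); ρ_J = cos(π/45) = 0.9976.
√(1 − cos²(π/45)) = sin(π/45) ≈ 0.06976.
ω* = 2/(1+0.06976) = 1.8696
ρ_SOR = ω* − 1 ≈ 0.8696.

ω* = 1.8696, ρ_SOR = 0.8696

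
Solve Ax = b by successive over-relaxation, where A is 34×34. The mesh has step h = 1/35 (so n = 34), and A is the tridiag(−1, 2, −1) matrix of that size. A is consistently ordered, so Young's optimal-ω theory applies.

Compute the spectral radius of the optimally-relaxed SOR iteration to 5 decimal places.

[ρ_J] n=34: ρ(B_J) = cos(π/(n+1)) = cos(π/35) = 0.99597.
√(1−ρ_J²) simplifies to sin(π/35) = 0.089639.
Young: ω* = 2/(1+√(1−ρ_J²)) = 2/(1+0.089639) = 2/1.089639 = 1.83547.
[ρ_SOR] ω* − 1 = 0.83547.

ρ_SOR = 0.83547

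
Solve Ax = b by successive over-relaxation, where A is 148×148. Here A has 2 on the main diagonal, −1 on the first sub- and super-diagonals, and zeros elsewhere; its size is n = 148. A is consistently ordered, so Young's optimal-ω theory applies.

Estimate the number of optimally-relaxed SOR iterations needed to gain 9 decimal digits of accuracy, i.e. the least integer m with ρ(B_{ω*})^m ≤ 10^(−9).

m = 492

[ρ_J] n=148: ρ(B_J) = cos(π/(n+1)) = cos(π/149) = 0.9997777.
√(1−ρ_J²) = |sin(π/149)| = 0.0210830
Then 2/(1+√(1−ρ_J²)) = 2/(1+0.0210830); ω* = 2/1.0210830 = 1.9587046.
At ω = 1.9587046 every |λ(B_ω)| = ω−1, so ρ_SOR = 0.9587046.
ρ_SOR^m ≤ 10^(−9) ⇔ m ≥ 9·ln10/(−ln 0.9587046) = 20.7233/0.0421723 = 491.396; m = ⌈491.396⌉ = 492.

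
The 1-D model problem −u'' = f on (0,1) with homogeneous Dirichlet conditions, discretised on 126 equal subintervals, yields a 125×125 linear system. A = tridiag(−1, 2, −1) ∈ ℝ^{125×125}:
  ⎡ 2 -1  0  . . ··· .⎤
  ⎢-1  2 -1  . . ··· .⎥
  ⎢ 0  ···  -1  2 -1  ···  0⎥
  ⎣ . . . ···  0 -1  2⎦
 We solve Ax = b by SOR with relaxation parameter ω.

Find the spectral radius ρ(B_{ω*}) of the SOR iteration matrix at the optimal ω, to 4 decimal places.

ρ_SOR = 0.9514

[ρ_J] n=125: ρ(B_J) = cos(π/(n+1)) = cos(π/126) = 0.9997.
√(1 − cos²(π/126)) = sin(π/126) ≈ 0.02493.
ω* = 2/(1+0.02493) = 1.9514
ρ_SOR = ω* − 1 = 1.9514 − 1 = 0.9514.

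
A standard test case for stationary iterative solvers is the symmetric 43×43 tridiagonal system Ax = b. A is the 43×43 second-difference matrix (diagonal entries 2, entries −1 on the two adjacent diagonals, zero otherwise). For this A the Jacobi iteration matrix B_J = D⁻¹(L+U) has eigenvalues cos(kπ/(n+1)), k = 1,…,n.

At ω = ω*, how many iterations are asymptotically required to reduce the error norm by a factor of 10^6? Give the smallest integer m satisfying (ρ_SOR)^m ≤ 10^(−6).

m = 97

[ρ_J] n=43: ρ(B_J) = cos(π/(n+1)) = cos(π/44) = 0.9974521.
root = sin(π/44) = 0.0713392  (since 1−cos² = sin²).
ω* = 2 / (1 + 0.0713392) = 2 / 1.0713392 ≈ 1.8668224.
ρ_SOR = ω* − 1 ≈ 0.8668224.
(0.8668224)^m ≤ 10^{−6}  ⇒  m·ln(0.8668224) ≤ −6·ln10  ⇒  m ≥ 96.665  ⇒  m = 97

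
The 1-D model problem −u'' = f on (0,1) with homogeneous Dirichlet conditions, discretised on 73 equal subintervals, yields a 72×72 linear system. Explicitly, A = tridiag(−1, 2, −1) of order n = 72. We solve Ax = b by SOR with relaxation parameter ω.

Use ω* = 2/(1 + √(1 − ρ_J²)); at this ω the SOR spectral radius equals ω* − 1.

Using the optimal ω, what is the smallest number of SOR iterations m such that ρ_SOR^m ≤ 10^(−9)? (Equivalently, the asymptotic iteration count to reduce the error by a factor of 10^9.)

m = 241

With n=72, ρ(Jacobi) = cos(π/73) = 0.9990741.
√(1−ρ_J²) simplifies to sin(π/73) = 0.0430222.
ω* = 2 / (1 + 0.0430222) = 2 / 1.0430222 ≈ 1.9175047.
At ω = 1.9175047 every |λ(B_ω)| = ω−1, so ρ_SOR = 0.9175047.
Need (0.9175047)^m ≤ 10^(−9): m ≥ 9·ln10/|ln 0.9175047| = 20.7233/0.0860976 = 240.695 ⇒ m = 241.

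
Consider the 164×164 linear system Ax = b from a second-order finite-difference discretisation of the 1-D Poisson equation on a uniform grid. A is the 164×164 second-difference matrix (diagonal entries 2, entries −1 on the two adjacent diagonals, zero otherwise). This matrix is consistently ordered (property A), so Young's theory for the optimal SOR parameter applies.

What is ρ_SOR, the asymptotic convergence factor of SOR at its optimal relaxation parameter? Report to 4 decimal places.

ρ_SOR = 0.9626

spectrum of D⁻¹(L+U) = {cos(kπ/165) : 1≤k≤164}; ρ_J = cos(π/165) = 0.9998.
root = sin(π/165) = 0.01904  (since 1−cos² = sin²).
Then 2/(1+√(1−ρ_J²)) = 2/(1+0.01904); ω* = 2/1.01904 = 1.9626.
ρ(B_{ω*}) = ω*−1 = 0.9626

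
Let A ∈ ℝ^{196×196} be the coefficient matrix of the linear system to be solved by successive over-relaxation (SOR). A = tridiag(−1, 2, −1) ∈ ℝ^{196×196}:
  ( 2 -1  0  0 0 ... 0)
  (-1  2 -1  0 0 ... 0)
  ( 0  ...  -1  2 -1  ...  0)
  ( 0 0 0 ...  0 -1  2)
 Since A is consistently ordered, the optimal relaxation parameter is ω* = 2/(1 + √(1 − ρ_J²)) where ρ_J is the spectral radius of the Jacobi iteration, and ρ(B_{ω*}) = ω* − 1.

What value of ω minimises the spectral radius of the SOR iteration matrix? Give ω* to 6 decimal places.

ω* = 1.968608

spectrum of D⁻¹(L+U) = {cos(kπ/197) : 1≤k≤196}; ρ_J = cos(π/197) = 0.999873.
1 − cos²(π/197) = sin²(π/197) ⇒ √(1−ρ_J²) = sin(π/197) = 0.0159465.
ω* = 2/(1+0.0159465) = 1.968608
ρ_SOR = ω* − 1 ≈ 0.968608.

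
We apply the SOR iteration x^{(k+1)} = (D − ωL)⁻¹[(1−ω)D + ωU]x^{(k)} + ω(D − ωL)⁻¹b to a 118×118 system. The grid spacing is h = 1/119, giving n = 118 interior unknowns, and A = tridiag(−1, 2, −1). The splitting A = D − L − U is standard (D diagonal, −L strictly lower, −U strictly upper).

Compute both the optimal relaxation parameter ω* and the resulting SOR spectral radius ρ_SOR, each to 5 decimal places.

ω* = 1.94856, ρ_SOR = 0.94856

With n=118, ρ(Jacobi) = cos(π/119) = 0.99965.
√(1−ρ_J²) simplifies to sin(π/119) = 0.026397.
Then 2/(1+√(1−ρ_J²)) = 2/(1+0.026397); ω* = 2/1.026397 = 1.94856.
ρ(B_{ω*}) = ω*−1 = 0.94856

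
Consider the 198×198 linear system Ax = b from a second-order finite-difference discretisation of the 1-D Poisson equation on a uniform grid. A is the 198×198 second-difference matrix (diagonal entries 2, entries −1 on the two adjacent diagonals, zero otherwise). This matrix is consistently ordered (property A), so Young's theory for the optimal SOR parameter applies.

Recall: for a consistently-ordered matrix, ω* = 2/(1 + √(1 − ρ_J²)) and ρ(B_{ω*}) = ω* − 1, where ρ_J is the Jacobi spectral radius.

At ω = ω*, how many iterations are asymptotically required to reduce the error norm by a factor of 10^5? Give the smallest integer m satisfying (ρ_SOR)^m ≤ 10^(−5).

m = 365

With n=198, ρ(Jacobi) = cos(π/199) = 0.9998754.
√(1−ρ_J²) = |sin(π/199)| = 0.0157862
Then 2/(1+√(1−ρ_J²)) = 2/(1+0.0157862); ω* = 2/1.0157862 = 1.9689183.
ρ_SOR = ω* − 1 = 1.9689183 − 1 = 0.9689183.
m ≥ 5·ln10 / (−ln 0.9689183) = 364.621; smallest integer m = 365.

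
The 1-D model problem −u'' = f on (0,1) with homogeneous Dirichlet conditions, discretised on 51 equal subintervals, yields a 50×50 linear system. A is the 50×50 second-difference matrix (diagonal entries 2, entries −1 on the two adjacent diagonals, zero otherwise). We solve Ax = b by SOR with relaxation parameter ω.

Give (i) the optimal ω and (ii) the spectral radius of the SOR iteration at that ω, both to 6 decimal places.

ω* = 1.884018, ρ_SOR = 0.884018

B_J for the 50×50 system has eigenvalues cos(kπ/51); ρ_J = cos(π/51) = 0.998103.
√(1−ρ_J²) simplifies to sin(π/51) = 0.0615609.
[ω*] 2 ÷ (1 + 0.0615609) = 2 ÷ 1.0615609 = 1.884018.
ρ(B_{ω*}) = ω*−1 = 0.884018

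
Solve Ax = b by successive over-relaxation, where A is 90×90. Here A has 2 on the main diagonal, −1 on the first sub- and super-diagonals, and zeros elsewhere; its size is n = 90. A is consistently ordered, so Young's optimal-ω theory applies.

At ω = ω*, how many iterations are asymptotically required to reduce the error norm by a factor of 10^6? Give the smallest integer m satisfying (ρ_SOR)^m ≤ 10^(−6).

B_J for the 90×90 system has eigenvalues cos(kπ/91); ρ_J = cos(π/91) = 0.9994041.
root = sin(π/91) = 0.0345161  (since 1−cos² = sin²).
ω* = 2 / (1 + 0.0345161) = 2 / 1.0345161 ≈ 1.9332710.
[ρ_SOR] ω* − 1 = 0.9332710.
(0.9332710)^m ≤ 10^{−6}  ⇒  m·ln(0.9332710) ≤ −6·ln10  ⇒  m ≥ 200.052  ⇒  m = 201

m = 201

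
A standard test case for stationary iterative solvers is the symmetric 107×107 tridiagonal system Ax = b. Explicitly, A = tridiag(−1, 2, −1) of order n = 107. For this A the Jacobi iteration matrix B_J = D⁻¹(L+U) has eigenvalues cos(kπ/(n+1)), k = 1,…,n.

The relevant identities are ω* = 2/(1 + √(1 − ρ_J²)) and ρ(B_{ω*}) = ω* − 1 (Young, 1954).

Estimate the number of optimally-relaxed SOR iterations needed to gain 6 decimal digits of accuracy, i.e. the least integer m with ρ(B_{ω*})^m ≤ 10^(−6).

With n=107, ρ(Jacobi) = cos(π/108) = 0.9995770.
1 − cos²(π/108) = sin²(π/108) ⇒ √(1−ρ_J²) = sin(π/108) = 0.0290847.
So ω* = 2/1.0290847 = 1.9434746 (Young).
ρ_SOR = ω* − 1 = 1.9434746 − 1 = 0.9434746.
6·ln10 = 13.8155; −ln(0.9434746) = 0.0581858; m = ⌈13.8155/0.0581858⌉ = ⌈237.438⌉ = 238.

m = 238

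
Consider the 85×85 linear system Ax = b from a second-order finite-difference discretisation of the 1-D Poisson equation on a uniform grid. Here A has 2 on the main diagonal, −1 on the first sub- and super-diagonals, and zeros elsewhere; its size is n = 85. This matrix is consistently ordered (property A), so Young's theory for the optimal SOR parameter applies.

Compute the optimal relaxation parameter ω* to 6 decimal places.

n=85: λ(B_J) = 1 − λ(A)/2 = cos(kπ/86); k=1 gives ρ_J = 0.999333.
√(1−ρ_J²) simplifies to sin(π/86) = 0.0365220.
ω* = 2 / (1 + 0.0365220) = 2 / 1.0365220 ≈ 1.929530.
ρ(B_{ω*}) = ω*−1 = 0.929530

ω* = 1.929530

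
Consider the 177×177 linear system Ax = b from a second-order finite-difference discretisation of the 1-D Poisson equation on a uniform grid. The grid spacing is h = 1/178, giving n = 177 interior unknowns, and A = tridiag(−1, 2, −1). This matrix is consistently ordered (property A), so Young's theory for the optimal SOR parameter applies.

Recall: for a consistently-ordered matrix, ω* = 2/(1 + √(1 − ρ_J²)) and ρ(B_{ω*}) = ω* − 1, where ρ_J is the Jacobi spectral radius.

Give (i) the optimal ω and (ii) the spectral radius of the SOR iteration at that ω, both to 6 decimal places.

ω* = 1.965315, ρ_SOR = 0.965315

½·tridiag(1,0,1) at n=177: λ_k = cos(kπ/178); max |λ| at k=1 ⇒ ρ_J = cos(π/178) ≈ 0.999844.
root = sin(π/178) = 0.0176485  (since 1−cos² = sin²).
ω* = 2/(1 + 0.0176485) = 2/1.0176485 = 1.965315.
ρ_SOR = ω* − 1 ≈ 0.965315.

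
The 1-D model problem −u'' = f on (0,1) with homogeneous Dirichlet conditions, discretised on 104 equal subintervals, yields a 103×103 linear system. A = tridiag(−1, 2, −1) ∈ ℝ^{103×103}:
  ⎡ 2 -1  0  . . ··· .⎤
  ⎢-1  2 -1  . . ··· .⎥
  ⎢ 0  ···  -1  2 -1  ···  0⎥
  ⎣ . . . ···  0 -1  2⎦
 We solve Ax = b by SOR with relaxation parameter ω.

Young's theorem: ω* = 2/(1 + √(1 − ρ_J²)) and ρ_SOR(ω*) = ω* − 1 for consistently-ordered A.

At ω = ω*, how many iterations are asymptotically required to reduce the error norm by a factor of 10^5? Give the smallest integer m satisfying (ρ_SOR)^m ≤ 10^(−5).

m = 191

½·tridiag(1,0,1) at n=103: λ_k = cos(kπ/104); max |λ| at k=1 ⇒ ρ_J = cos(π/104) ≈ 0.9995438.
√(1−ρ_J²) simplifies to sin(π/104) = 0.0302030.
[ω*] 2 ÷ (1 + 0.0302030) = 2 ÷ 1.0302030 = 1.9413650.
ρ_SOR = ω* − 1 = 1.9413650 − 1 = 0.9413650.
ρ_SOR^m ≤ 10^(−5) ⇔ m ≥ 5·ln10/(−ln 0.9413650) = 11.5129/0.0604243 = 190.534; m = ⌈190.534⌉ = 191.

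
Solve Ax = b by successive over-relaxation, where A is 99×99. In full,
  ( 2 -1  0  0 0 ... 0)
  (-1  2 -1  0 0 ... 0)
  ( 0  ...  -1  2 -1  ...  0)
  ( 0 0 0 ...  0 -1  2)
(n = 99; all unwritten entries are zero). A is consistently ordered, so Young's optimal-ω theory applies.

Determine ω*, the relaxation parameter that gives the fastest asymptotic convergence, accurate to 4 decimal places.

ω* = 1.9391

B_J for the 99×99 system has eigenvalues cos(kπ/100); ρ_J = cos(π/100) = 0.9995.
√(1−ρ_J²) = |sin(π/100)| = 0.03141
So ω* = 2/1.03141 = 1.9391 (Young).
At ω = 1.9391 every |λ(B_ω)| = ω−1, so ρ_SOR = 0.9391.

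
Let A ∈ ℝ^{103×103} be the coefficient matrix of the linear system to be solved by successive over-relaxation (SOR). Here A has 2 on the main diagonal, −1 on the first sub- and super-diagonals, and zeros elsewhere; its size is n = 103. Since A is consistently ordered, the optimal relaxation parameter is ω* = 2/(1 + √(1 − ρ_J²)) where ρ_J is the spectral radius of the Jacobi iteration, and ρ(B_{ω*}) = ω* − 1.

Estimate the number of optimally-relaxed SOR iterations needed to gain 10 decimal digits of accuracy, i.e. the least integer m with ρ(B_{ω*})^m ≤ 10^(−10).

spectrum of D⁻¹(L+U) = {cos(kπ/104) : 1≤k≤103}; ρ_J = cos(π/104) = 0.9995438.
√(1−ρ_J²) = |sin(π/104)| = 0.0302030
ω* = 2/(1+0.0302030) = 1.9413650
ρ_SOR = ω* − 1 ≈ 0.9413650.
Need (0.9413650)^m ≤ 10^(−10): m ≥ 10·ln10/|ln 0.9413650| = 23.0259/0.0604243 = 381.070 ⇒ m = 382.

m = 382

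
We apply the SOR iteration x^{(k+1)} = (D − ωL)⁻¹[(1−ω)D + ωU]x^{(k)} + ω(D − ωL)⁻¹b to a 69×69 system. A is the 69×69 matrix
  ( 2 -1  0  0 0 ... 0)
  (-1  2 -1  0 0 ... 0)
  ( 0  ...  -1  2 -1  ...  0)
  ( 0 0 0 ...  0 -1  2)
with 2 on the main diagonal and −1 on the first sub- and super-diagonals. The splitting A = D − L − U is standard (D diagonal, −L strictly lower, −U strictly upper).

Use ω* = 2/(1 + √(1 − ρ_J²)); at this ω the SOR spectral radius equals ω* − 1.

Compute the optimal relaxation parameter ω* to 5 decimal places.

B_J for the 69×69 system has eigenvalues cos(kπ/70); ρ_J = cos(π/70) = 0.99899.
√(1−ρ_J²) simplifies to sin(π/70) = 0.044865.
ω* = 2/(1 + 0.044865) = 2/1.044865 = 1.91412.
At ω = 1.91412 every |λ(B_ω)| = ω−1, so ρ_SOR = 0.91412.

ω* = 1.91412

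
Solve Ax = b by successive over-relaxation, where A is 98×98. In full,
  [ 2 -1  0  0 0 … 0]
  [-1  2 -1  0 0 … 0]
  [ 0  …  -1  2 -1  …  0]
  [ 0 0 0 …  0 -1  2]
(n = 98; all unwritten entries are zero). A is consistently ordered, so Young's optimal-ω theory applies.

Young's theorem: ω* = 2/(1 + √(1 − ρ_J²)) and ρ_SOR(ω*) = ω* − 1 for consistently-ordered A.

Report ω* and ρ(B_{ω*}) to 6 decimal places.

spectrum of D⁻¹(L+U) = {cos(kπ/99) : 1≤k≤98}; ρ_J = cos(π/99) = 0.999497.
1 − cos²(π/99) = sin²(π/99) ⇒ √(1−ρ_J²) = sin(π/99) = 0.0317279.
So ω* = 2/1.0317279 = 1.938496 (Young).
[ρ_SOR] ω* − 1 = 0.938496.

ω* = 1.938496, ρ_SOR = 0.938496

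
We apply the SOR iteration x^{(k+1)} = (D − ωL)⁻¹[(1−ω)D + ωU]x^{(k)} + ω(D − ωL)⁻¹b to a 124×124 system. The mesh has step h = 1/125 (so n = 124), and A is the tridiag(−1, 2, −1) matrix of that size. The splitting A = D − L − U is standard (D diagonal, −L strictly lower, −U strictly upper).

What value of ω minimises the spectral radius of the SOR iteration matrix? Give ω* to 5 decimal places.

[ρ_J] n=124: ρ(B_J) = cos(π/(n+1)) = cos(π/125) = 0.99968.
√(1−ρ_J²) = |sin(π/125)| = 0.025130
ω* = 2/(1+0.025130) = 1.95097
ρ(B_{ω*}) = ω*−1 = 0.95097

ω* = 1.95097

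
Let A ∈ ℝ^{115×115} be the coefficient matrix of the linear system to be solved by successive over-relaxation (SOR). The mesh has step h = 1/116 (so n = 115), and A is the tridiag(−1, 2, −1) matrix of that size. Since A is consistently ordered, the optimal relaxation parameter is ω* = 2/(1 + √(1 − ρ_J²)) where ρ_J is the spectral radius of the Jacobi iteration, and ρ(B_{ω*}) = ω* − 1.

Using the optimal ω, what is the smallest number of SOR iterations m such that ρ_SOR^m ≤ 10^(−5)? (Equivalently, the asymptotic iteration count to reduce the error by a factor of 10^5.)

ρ_J = max_k |cos(kπ/116)| = cos(π/116) = 0.9996333
√(1−ρ_J²) = |sin(π/116)| = 0.0270794
[ω*] 2 ÷ (1 + 0.0270794) = 2 ÷ 1.0270794 = 1.9472691.
ρ(B_{ω*}) = ω*−1 = 0.9472691
5·ln10 = 11.5129; −ln(0.9472691) = 0.0541721; m = ⌈11.5129/0.0541721⌉ = ⌈212.525⌉ = 213.

m = 213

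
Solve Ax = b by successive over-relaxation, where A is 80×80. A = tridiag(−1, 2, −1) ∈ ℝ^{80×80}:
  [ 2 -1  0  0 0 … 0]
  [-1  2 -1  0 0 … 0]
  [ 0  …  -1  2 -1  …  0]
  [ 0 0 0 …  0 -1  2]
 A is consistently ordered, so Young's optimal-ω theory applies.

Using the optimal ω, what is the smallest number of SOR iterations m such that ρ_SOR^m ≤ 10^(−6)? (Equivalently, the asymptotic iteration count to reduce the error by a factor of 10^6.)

B_J for the 80×80 system has eigenvalues cos(kπ/81); ρ_J = cos(π/81) = 0.9992480.
√(1−ρ_J²) = |sin(π/81)| = 0.0387754
ω* = 2/(1 + 0.0387754) = 2/1.0387754 = 1.9253440.
ρ_SOR = ω* − 1 = 1.9253440 − 1 = 0.9253440.
m ≥ 6·ln10 / (−ln 0.9253440) = 178.058; smallest integer m = 179.

m = 179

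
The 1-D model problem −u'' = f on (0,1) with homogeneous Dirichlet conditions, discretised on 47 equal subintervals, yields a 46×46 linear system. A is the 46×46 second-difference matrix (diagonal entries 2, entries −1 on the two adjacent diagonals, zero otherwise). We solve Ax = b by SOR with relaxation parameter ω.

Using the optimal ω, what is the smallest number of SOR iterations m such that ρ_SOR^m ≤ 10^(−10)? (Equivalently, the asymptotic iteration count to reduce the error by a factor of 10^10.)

m = 173

½·tridiag(1,0,1) at n=46: λ_k = cos(kπ/47); max |λ| at k=1 ⇒ ρ_J = cos(π/47) ≈ 0.9977669.
√(1−ρ_J²) simplifies to sin(π/47) = 0.0667926.
ω* = 2/(1+0.0667926) = 1.8747787
[ρ_SOR] ω* − 1 = 0.8747787.
10·ln10 = 23.0259; −ln(0.8747787) = 0.133784; m = ⌈23.0259/0.133784⌉ = ⌈172.113⌉ = 173.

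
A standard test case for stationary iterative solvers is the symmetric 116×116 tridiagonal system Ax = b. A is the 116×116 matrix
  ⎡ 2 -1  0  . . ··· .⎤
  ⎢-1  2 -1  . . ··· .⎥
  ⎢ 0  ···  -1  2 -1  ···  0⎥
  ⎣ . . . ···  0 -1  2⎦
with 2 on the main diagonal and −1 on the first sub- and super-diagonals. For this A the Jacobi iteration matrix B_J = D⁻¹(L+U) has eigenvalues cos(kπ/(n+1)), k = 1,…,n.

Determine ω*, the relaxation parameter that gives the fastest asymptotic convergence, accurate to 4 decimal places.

ρ_J = max_k |cos(kπ/117)| = cos(π/117) = 0.9996
√(1−ρ_J²) = |sin(π/117)| = 0.02685
So ω* = 2/1.02685 = 1.9477 (Young).
[ρ_SOR] ω* − 1 = 0.9477.

ω* = 1.9477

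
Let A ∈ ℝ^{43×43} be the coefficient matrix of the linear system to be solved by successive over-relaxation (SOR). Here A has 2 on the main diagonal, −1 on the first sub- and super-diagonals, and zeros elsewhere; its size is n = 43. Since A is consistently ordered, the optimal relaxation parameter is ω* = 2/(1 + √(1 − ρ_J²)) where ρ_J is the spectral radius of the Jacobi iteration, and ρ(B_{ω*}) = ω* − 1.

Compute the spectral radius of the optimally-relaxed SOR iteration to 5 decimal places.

ρ_SOR = 0.86682

B_J for the 43×43 system has eigenvalues cos(kπ/44); ρ_J = cos(π/44) = 0.99745.
root = sin(π/44) = 0.071339  (since 1−cos² = sin²).
ω* = 2 / (1 + 0.071339) = 2 / 1.071339 ≈ 1.86682.
Hence ρ(B_{ω*}) = 1.86682 − 1 = 0.86682.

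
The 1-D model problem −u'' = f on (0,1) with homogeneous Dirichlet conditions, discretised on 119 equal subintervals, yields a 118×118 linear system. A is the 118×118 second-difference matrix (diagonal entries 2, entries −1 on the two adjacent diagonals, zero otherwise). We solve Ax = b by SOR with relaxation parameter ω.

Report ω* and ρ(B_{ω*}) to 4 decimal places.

spectrum of D⁻¹(L+U) = {cos(kπ/119) : 1≤k≤118}; ρ_J = cos(π/119) = 0.9997.
√(1−ρ_J²) simplifies to sin(π/119) = 0.02640.
ω* = 2/(1 + 0.02640) = 2/1.02640 = 1.9486.
ρ(B_{ω*}) = ω*−1 = 0.9486

ω* = 1.9486, ρ_SOR = 0.9486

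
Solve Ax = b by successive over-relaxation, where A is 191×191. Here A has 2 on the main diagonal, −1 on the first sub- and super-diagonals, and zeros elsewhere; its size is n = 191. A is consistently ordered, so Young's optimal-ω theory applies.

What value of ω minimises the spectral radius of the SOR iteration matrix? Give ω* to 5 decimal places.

ω* = 1.96780

n=191: λ(B_J) = 1 − λ(A)/2 = cos(kπ/192); k=1 gives ρ_J = 0.99987.
root = sin(π/192) = 0.016362  (since 1−cos² = sin²).
ω* = 2/(1+0.016362) = 1.96780
Hence ρ(B_{ω*}) = 1.96780 − 1 = 0.96780.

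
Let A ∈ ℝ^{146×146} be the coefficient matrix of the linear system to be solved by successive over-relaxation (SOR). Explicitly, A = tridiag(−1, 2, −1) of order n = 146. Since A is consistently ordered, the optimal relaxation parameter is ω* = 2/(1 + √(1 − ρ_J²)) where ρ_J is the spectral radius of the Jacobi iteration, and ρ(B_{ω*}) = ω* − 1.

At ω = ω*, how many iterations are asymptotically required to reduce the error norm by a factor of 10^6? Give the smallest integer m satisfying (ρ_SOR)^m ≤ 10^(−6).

[ρ_J] n=146: ρ(B_J) = cos(π/(n+1)) = cos(π/147) = 0.9997716.
√(1−ρ_J²) simplifies to sin(π/147) = 0.0213698.
Young: ω* = 2/(1+√(1−ρ_J²)) = 2/(1+0.0213698) = 2/1.0213698 = 1.9581546.
Hence ρ(B_{ω*}) = 1.9581546 − 1 = 0.9581546.
ρ_SOR^m ≤ 10^(−6) ⇔ m ≥ 6·ln10/(−ln 0.9581546) = 13.8155/0.0427461 = 323.199; m = ⌈323.199⌉ = 324.

m = 324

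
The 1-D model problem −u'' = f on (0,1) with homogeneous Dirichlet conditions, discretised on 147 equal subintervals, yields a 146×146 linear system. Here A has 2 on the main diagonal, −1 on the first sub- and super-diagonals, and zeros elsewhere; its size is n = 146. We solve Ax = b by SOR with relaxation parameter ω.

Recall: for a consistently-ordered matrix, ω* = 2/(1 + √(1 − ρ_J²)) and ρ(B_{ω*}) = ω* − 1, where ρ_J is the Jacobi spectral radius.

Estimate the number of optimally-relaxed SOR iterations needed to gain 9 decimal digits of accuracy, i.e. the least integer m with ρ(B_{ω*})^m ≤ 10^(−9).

spectrum of D⁻¹(L+U) = {cos(kπ/147) : 1≤k≤146}; ρ_J = cos(π/147) = 0.9997716.
1 − cos²(π/147) = sin²(π/147) ⇒ √(1−ρ_J²) = sin(π/147) = 0.0213698.
ω* = 2/(1+0.0213698) = 1.9581546
Hence ρ(B_{ω*}) = 1.9581546 − 1 = 0.9581546.
9·ln10 = 20.7233; −ln(0.9581546) = 0.0427461; m = ⌈20.7233/0.0427461⌉ = ⌈484.800⌉ = 485.

m = 485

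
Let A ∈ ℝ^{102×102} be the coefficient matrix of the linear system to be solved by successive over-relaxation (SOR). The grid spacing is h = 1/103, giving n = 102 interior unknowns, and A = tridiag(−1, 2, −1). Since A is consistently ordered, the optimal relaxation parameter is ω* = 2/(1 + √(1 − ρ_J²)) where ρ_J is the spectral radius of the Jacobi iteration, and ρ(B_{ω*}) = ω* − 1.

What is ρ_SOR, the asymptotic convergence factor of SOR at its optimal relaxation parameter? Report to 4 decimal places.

spectrum of D⁻¹(L+U) = {cos(kπ/103) : 1≤k≤102}; ρ_J = cos(π/103) = 0.9995.
root = sin(π/103) = 0.03050  (since 1−cos² = sin²).
ω* = 2/(1 + 0.03050) = 2/1.03050 = 1.9408.
ρ(B_{ω*}) = ω*−1 = 0.9408

ρ_SOR = 0.9408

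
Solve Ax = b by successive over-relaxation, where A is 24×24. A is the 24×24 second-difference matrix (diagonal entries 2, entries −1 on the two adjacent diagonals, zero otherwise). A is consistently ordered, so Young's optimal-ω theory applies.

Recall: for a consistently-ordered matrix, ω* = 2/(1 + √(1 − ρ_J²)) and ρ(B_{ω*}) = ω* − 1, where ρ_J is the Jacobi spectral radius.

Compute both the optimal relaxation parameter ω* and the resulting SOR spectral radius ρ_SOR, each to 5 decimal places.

ρ_J = max_k |cos(kπ/25)| = cos(π/25) = 0.99211
root = sin(π/25) = 0.125333  (since 1−cos² = sin²).
Then 2/(1+√(1−ρ_J²)) = 2/(1+0.125333); ω* = 2/1.125333 = 1.77725.
ρ(B_{ω*}) = ω*−1 = 0.77725

ω* = 1.77725, ρ_SOR = 0.77725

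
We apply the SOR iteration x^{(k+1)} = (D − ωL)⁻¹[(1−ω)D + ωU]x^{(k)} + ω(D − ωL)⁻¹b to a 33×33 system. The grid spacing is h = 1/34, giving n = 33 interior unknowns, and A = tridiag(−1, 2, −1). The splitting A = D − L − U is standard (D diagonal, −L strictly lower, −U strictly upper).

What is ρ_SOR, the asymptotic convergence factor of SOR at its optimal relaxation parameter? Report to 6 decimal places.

½·tridiag(1,0,1) at n=33: λ_k = cos(kπ/34); max |λ| at k=1 ⇒ ρ_J = cos(π/34) ≈ 0.995734.
root = sin(π/34) = 0.0922684  (since 1−cos² = sin²).
So ω* = 2/1.0922684 = 1.831052 (Young).
[ρ_SOR] ω* − 1 = 0.831052.

ρ_SOR = 0.831052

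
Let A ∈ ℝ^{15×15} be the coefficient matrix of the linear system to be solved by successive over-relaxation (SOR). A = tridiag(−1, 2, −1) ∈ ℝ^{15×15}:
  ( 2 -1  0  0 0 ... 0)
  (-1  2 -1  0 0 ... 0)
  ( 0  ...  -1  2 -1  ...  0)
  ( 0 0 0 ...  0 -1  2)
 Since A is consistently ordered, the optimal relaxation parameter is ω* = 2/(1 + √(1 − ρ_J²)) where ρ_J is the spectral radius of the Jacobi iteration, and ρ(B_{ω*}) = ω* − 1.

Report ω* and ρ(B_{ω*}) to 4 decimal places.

[ρ_J] n=15: ρ(B_J) = cos(π/(n+1)) = cos(π/16) = 0.9808.
√(1−ρ_J²) = |sin(π/16)| = 0.19509
So ω* = 2/1.19509 = 1.6735 (Young).
ρ_SOR = ω* − 1 = 1.6735 − 1 = 0.6735.

ω* = 1.6735, ρ_SOR = 0.6735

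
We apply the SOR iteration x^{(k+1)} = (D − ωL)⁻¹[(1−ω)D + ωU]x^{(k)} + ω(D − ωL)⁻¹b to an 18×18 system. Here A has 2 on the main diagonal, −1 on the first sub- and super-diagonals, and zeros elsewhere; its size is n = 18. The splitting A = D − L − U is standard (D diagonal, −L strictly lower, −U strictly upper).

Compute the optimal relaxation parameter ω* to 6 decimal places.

With n=18, ρ(Jacobi) = cos(π/19) = 0.986361.
√(1 − cos²(π/19)) = sin(π/19) ≈ 0.1645946.
So ω* = 2/1.1645946 = 1.717336 (Young).
ρ_SOR = ω* − 1 ≈ 0.717336.

ω* = 1.717336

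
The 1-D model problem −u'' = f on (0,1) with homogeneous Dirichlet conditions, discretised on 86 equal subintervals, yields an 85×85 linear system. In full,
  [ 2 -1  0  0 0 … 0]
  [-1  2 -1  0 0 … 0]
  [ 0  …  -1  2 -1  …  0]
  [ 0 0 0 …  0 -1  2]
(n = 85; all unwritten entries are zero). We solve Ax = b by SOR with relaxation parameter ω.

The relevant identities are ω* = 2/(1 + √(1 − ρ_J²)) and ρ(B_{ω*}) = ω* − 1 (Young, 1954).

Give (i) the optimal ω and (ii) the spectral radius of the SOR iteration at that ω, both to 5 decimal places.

ω* = 1.92953, ρ_SOR = 0.92953

n=85: λ(B_J) = 1 − λ(A)/2 = cos(kπ/86); k=1 gives ρ_J = 0.99933.
√(1 − cos²(π/86)) = sin(π/86) ≈ 0.036522.
So ω* = 2/1.036522 = 1.92953 (Young).
Hence ρ(B_{ω*}) = 1.92953 − 1 = 0.92953.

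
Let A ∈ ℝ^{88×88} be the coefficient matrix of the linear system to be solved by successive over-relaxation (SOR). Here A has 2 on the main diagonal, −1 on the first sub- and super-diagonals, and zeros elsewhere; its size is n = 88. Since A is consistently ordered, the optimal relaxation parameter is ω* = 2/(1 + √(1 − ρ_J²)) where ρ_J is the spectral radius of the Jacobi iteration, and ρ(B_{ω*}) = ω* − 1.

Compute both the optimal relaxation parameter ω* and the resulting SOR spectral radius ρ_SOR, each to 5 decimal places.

With n=88, ρ(Jacobi) = cos(π/89) = 0.99938.
√(1−ρ_J²) simplifies to sin(π/89) = 0.035291.
ω* = 2/(1+0.035291) = 1.93182
ρ_SOR = ω* − 1 = 1.93182 − 1 = 0.93182.

ω* = 1.93182, ρ_SOR = 0.93182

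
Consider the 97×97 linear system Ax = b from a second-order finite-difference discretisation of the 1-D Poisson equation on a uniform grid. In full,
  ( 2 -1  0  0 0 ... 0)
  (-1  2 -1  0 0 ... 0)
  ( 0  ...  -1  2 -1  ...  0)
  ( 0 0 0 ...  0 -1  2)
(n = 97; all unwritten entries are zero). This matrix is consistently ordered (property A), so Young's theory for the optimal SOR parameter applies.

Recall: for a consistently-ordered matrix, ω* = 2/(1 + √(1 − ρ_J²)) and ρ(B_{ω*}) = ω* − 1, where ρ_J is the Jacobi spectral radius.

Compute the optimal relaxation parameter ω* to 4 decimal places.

½·tridiag(1,0,1) at n=97: λ_k = cos(kπ/98); max |λ| at k=1 ⇒ ρ_J = cos(π/98) ≈ 0.9995.
√(1−ρ_J²) = |sin(π/98)| = 0.03205
[ω*] 2 ÷ (1 + 0.03205) = 2 ÷ 1.03205 = 1.9379.
At ω = 1.9379 every |λ(B_ω)| = ω−1, so ρ_SOR = 0.9379.

ω* = 1.9379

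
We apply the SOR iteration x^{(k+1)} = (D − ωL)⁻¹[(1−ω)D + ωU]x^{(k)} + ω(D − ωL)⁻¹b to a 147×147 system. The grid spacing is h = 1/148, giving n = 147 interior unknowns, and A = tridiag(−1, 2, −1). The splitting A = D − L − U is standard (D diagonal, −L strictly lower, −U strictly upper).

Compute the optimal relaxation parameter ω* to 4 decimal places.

ω* = 1.9584

spectrum of D⁻¹(L+U) = {cos(kπ/148) : 1≤k≤147}; ρ_J = cos(π/148) = 0.9998.
root = sin(π/148) = 0.02123  (since 1−cos² = sin²).
So ω* = 2/1.02123 = 1.9584 (Young).
Hence ρ(B_{ω*}) = 1.9584 − 1 = 0.9584.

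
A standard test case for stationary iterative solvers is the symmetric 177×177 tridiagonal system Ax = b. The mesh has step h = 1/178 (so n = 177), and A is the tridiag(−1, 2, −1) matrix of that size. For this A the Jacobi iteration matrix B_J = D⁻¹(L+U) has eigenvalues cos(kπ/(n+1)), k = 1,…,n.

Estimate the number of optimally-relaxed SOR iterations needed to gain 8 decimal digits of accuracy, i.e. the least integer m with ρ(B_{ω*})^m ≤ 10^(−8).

m = 522

½·tridiag(1,0,1) at n=177: λ_k = cos(kπ/178); max |λ| at k=1 ⇒ ρ_J = cos(π/178) ≈ 0.9998443.
root = sin(π/178) = 0.0176485  (since 1−cos² = sin²).
ω* = 2 / (1 + 0.0176485) = 2 / 1.0176485 ≈ 1.9653151.
ρ(B_{ω*}) = ω*−1 = 0.9653151
ρ_SOR^m ≤ 10^(−8) ⇔ m ≥ 8·ln10/(−ln 0.9653151) = 18.4207/0.0353007 = 521.823; m = ⌈521.823⌉ = 522.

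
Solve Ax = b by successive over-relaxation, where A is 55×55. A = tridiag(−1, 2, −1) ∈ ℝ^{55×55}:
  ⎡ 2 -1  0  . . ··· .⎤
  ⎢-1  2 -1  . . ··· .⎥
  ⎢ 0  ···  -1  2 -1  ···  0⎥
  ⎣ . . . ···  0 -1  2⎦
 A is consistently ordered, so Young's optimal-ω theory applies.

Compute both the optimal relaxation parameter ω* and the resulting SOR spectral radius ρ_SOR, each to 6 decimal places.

[ρ_J] n=55: ρ(B_J) = cos(π/(n+1)) = cos(π/56) = 0.998427.
√(1−ρ_J²) simplifies to sin(π/56) = 0.0560704.
ω* = 2/(1 + 0.0560704) = 2/1.0560704 = 1.893813.
Hence ρ(B_{ω*}) = 1.893813 − 1 = 0.893813.

ω* = 1.893813, ρ_SOR = 0.893813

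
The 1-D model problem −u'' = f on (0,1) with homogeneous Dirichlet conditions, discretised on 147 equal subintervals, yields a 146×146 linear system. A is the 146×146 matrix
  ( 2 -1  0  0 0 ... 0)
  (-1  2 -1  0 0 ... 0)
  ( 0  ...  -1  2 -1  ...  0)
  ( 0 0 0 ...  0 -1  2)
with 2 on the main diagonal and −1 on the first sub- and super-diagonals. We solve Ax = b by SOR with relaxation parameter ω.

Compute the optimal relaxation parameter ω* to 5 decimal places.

ω* = 1.95815

½·tridiag(1,0,1) at n=146: λ_k = cos(kπ/147); max |λ| at k=1 ⇒ ρ_J = cos(π/147) ≈ 0.99977.
root = sin(π/147) = 0.021370  (since 1−cos² = sin²).
ω* = 2/(1+0.021370) = 1.95815
Hence ρ(B_{ω*}) = 1.95815 − 1 = 0.95815.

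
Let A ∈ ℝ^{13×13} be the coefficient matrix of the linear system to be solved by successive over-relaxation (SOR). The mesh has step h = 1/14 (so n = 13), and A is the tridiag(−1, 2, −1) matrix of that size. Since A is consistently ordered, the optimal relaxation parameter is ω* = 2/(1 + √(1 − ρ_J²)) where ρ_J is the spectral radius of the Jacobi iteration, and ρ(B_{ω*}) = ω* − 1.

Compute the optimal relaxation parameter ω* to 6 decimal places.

ω* = 1.635964

With n=13, ρ(Jacobi) = cos(π/14) = 0.974928.
1 − cos²(π/14) = sin²(π/14) ⇒ √(1−ρ_J²) = sin(π/14) = 0.2225209.
ω* = 2/(1+0.2225209) = 1.635964
ρ_SOR = ω* − 1 ≈ 0.635964.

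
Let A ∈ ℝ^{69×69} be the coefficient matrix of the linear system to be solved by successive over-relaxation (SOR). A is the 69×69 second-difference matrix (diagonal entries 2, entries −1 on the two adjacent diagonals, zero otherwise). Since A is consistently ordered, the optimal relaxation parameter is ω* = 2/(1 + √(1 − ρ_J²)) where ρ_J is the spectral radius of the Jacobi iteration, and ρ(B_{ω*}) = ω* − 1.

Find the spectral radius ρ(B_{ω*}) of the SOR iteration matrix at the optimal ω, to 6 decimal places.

[ρ_J] n=69: ρ(B_J) = cos(π/(n+1)) = cos(π/70) = 0.998993.
√(1 − cos²(π/70)) = sin(π/70) ≈ 0.0448648.
ω* = 2/(1 + 0.0448648) = 2/1.0448648 = 1.914123.
ρ_SOR = ω* − 1 ≈ 0.914123.

ρ_SOR = 0.914123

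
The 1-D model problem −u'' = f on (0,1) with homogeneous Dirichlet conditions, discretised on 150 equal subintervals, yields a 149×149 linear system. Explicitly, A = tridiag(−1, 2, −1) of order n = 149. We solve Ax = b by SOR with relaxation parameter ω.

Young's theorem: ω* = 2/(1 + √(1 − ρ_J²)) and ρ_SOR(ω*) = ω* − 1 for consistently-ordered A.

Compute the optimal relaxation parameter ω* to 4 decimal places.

spectrum of D⁻¹(L+U) = {cos(kπ/150) : 1≤k≤149}; ρ_J = cos(π/150) = 0.9998.
root = sin(π/150) = 0.02094  (since 1−cos² = sin²).
Then 2/(1+√(1−ρ_J²)) = 2/(1+0.02094); ω* = 2/1.02094 = 1.9590.
ρ_SOR = ω* − 1 = 1.9590 − 1 = 0.9590.

ω* = 1.9590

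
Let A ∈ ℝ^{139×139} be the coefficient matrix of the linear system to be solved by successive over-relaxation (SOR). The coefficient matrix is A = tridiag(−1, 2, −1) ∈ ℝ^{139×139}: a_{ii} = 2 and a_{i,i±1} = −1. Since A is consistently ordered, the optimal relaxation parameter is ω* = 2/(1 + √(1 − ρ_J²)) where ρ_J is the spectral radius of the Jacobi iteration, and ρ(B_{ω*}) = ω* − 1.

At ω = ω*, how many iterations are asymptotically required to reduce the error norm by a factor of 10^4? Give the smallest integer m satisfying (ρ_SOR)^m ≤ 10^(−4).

½·tridiag(1,0,1) at n=139: λ_k = cos(kπ/140); max |λ| at k=1 ⇒ ρ_J = cos(π/140) ≈ 0.9997482.
root = sin(π/140) = 0.0224381  (since 1−cos² = sin²).
ω* = 2/(1 + 0.0224381) = 2/1.0224381 = 1.9561086.
ρ_SOR = ω* − 1 ≈ 0.9561086.
ρ_SOR^m ≤ 10^(−4) ⇔ m ≥ 4·ln10/(−ln 0.9561086) = 9.21034/0.0448838 = 205.204; m = ⌈205.204⌉ = 206.

m = 206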